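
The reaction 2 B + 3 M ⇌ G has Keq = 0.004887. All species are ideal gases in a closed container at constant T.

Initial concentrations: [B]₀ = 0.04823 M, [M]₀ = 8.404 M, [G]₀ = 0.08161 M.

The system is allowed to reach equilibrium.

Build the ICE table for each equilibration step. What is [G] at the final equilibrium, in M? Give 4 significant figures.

[G]_eq = 0.0448 M

Q₀ = 0.05911 vs Keq = 0.004887 ⇒ Q>K, reverse
Step 1:
                  B         M         G
  I         0.04823     8.404   0.08161
  C         0.07363    0.1104  -0.03681
  E          0.1219     8.514    0.0448
  solve Keq expr → x = -0.03681; check Q = 0.004887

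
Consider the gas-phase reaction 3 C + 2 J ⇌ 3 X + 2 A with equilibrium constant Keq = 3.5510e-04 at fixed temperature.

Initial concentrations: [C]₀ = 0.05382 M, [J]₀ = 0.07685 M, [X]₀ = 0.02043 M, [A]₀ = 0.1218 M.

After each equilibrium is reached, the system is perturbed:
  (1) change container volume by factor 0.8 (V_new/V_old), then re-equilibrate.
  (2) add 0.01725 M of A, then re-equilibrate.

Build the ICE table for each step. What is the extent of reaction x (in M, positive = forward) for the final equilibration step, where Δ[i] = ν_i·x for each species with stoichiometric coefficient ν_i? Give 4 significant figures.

x = -1.2167e-04 M

Q₀ = 0.1374 vs Keq = 3.5510e-04 ⇒ Q>K, reverse
Step 1:
                    C           J           X           A
  I           0.05382     0.07685     0.02043      0.1218
  C           0.01619      0.0108    -0.01619     -0.0108
  E           0.07001     0.08765    0.004235       0.111
  solve Keq expr → x = -0.005398; check Q = 3.5510e-04
Then change container volume by factor 0.8 (V_new/V_old).
Step 2:
                    C           J           X           A
  I           0.08752      0.1096    0.005294      0.1388
  C                 0           0           0           0
  E           0.08752      0.1096    0.005294      0.1388
  solve Keq expr → x = 0; check Q = 3.5510e-04
Then add 0.01725 M of A.
Step 3:
                    C           J           X           A
  I           0.08752      0.1096    0.005294       0.156
  C        3.6502e-04  2.4335e-04 -3.6502e-04 -2.4335e-04
  E           0.08788      0.1098    0.004929      0.1558
  solve Keq expr → x = -1.2167e-04; check Q = 3.5510e-04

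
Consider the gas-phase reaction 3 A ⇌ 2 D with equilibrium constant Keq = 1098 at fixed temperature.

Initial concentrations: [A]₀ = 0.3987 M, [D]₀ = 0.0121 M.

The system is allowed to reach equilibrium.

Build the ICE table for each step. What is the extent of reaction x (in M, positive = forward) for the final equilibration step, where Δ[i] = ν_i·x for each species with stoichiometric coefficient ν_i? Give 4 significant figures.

Q₀ = 0.00231 vs Keq = 1098 ⇒ Q<K, forward
Step 1:
                    A           D
  init         0.3987      0.0121
  Δ             -0.36        0.24
  eq          0.03868      0.2521
  solve Keq expr → x = 0.12; check Q = 1098

x = 0.12 M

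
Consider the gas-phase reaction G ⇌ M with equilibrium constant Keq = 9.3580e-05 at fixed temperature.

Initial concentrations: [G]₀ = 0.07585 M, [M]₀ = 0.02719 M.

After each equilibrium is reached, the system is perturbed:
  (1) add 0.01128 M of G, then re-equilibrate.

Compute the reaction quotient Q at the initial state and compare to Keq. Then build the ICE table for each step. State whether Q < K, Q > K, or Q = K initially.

Q₀ = 0.3585; Q > K (proceeds reverse)

Q₀ = 0.3585 vs Keq = 9.3580e-05 ⇒ Q>K, reverse
Step 1:
                  G         M
  init      0.07585   0.02719
  Δ         0.02718  -0.02718
  eq          0.103 9.6416e-06
  solve Keq expr → x = -0.02718; check Q = 9.3580e-05
Then add 0.01128 M of G.
Step 2:
                  G         M
  init       0.1143 9.6416e-06
  Δ       -1.0555e-06 1.0555e-06
  eq         0.1143 1.0697e-05
  solve Keq expr → x = 1.0555e-06; check Q = 9.3580e-05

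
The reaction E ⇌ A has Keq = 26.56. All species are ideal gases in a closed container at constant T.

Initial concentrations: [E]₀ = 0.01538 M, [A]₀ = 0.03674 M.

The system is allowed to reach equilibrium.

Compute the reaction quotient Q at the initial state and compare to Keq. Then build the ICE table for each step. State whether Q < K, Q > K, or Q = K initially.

Q₀ = 2.389; Q < K (proceeds forward)

Q₀ = 2.389 vs Keq = 26.56 ⇒ Q<K, forward
Step 1:
                  E         A
  init      0.01538   0.03674
  Δ        -0.01349   0.01349
  eq       0.001891   0.05023
  solve Keq expr → x = 0.01349; check Q = 26.56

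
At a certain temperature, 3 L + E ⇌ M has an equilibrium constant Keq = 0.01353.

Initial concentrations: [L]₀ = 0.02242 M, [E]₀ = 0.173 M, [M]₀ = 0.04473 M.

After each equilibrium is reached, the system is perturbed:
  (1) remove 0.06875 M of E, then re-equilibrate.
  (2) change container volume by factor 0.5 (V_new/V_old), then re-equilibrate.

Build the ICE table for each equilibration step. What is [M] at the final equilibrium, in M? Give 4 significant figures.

Q₀ = 2.2943e+04 vs Keq = 0.01353 ⇒ Q>K, reverse
Step 1:
                  L         E         M
  I         0.02242     0.173   0.04473
  C          0.1342   0.04472  -0.04472
  E          0.1566    0.2177 1.1308e-05
  solve Keq expr → x = -0.04472; check Q = 0.01353
Then remove 0.06875 M of E.
Step 2:
                  L         E         M
  I          0.1566     0.149 1.1308e-05
  C       1.0707e-05 3.5689e-06 -3.5689e-06
  E          0.1566     0.149 7.7387e-06
  solve Keq expr → x = -3.5689e-06; check Q = 0.01353
Then change container volume by factor 0.5 (V_new/V_old).
Step 3:
                  L         E         M
  I          0.3132    0.2979 1.5477e-05
  C       -3.2374e-04 -1.0791e-04 1.0791e-04
  E          0.3128    0.2978 1.2339e-04
  solve Keq expr → x = 1.0791e-04; check Q = 0.01353

[M]_eq = 1.2339e-04 M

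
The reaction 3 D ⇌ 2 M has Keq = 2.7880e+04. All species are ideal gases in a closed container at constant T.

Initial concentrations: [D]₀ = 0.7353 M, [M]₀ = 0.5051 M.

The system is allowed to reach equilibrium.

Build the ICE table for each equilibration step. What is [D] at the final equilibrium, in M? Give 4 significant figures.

Q₀ = 0.6417 vs Keq = 2.7880e+04 ⇒ Q<K, forward
Step 1:
                    D           M
  init         0.7353      0.5051
  Δ           -0.7029      0.4686
  eq           0.0324      0.9737
  solve Keq expr → x = 0.2343; check Q = 2.7880e+04

[D]_eq = 0.0324 M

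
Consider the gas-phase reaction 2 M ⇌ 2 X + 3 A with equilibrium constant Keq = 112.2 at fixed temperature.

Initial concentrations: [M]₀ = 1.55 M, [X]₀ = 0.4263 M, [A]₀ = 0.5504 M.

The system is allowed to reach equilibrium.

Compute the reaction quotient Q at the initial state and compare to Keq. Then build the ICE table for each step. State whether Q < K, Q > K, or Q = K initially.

Q₀ = 0.01261; Q < K (proceeds forward)

Q₀ = 0.01261 vs Keq = 112.2 ⇒ Q<K, forward
Step 1:
                    M           X           A
  init           1.55      0.4263      0.5504
  Δ            -1.089       1.089       1.633
  eq           0.4614       1.515       2.183
  solve Keq expr → x = 0.5443; check Q = 112.2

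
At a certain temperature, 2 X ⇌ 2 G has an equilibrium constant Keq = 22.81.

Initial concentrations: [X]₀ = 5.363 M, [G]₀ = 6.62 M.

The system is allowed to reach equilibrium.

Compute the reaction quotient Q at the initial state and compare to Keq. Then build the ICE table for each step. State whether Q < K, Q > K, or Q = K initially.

Q₀ = 1.524 vs Keq = 22.81 ⇒ Q<K, forward
Step 1:
                  X         G
  I           5.363      6.62
  C          -3.288     3.288
  E           2.075     9.908
  solve Keq expr → x = 1.644; check Q = 22.81

Q₀ = 1.524; Q < K (proceeds forward)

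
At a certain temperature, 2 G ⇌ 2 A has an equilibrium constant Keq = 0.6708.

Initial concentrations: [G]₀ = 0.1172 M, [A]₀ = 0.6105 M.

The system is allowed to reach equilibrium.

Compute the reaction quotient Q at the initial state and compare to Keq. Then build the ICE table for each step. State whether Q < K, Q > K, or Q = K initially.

Q₀ = 27.13; Q > K (proceeds reverse)

Q₀ = 27.13 vs Keq = 0.6708 ⇒ Q>K, reverse
Step 1:
                  G         A
  init       0.1172    0.6105
  Δ          0.2828   -0.2828
  eq            0.4    0.3277
  solve Keq expr → x = -0.1414; check Q = 0.6708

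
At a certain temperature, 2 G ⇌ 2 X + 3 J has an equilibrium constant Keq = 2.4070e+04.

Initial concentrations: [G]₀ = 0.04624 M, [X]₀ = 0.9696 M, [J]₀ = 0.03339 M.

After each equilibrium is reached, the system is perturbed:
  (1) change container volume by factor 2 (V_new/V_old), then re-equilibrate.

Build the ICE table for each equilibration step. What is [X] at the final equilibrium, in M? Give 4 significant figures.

Q₀ = 0.01637 vs Keq = 2.4070e+04 ⇒ Q<K, forward
Step 1:
                  G         X         J
  init      0.04624    0.9696   0.03339
  Δ        -0.04603   0.04603   0.06904
  eq      2.1460e-04     1.016    0.1024
  solve Keq expr → x = 0.02301; check Q = 2.4070e+04
Then change container volume by factor 2 (V_new/V_old).
Step 2:
                  G         X         J
  init    1.0730e-04    0.5078   0.05121
  Δ       -6.9242e-05 6.9242e-05 1.0386e-04
  eq      3.8056e-05    0.5079   0.05132
  solve Keq expr → x = 3.4621e-05; check Q = 2.4070e+04

[X]_eq = 0.5079 M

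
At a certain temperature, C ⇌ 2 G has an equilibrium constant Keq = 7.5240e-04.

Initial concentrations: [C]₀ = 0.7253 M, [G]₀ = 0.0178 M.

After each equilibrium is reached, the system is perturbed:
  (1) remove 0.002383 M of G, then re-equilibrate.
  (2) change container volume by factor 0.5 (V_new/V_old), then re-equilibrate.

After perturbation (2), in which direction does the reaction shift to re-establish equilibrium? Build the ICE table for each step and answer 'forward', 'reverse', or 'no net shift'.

Q₀ = 4.3684e-04 vs Keq = 7.5240e-04 ⇒ Q<K, forward
Step 1:
                   C          G
  I           0.7253     0.0178
  C        -0.002758   0.005516
  E           0.7225    0.02332
  solve Keq expr → x = 0.002758; check Q = 7.5240e-04
Then remove 0.002383 M of G.
Step 2:
                   C          G
  I           0.7225    0.02093
  C        -0.001182   0.002364
  E           0.7214     0.0233
  solve Keq expr → x = 0.001182; check Q = 7.5240e-04
Then change container volume by factor 0.5 (V_new/V_old).
Step 3:
                   C          G
  I            1.443    0.04659
  C         0.006785   -0.01357
  E             1.45    0.03302
  solve Keq expr → x = -0.006785; check Q = 7.5240e-04

Direction: reverse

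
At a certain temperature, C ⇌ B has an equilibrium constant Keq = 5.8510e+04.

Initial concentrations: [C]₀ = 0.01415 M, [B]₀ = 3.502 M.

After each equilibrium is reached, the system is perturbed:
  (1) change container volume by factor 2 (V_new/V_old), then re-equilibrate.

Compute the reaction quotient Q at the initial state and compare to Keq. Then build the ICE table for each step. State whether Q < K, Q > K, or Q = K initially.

Q₀ = 247.5; Q < K (proceeds forward)

Q₀ = 247.5 vs Keq = 5.8510e+04 ⇒ Q<K, forward
Step 1:
                   C          B
  init       0.01415      3.502
  Δ         -0.01409    0.01409
  eq      6.0094e-05      3.516
  solve Keq expr → x = 0.01409; check Q = 5.8510e+04
Then change container volume by factor 2 (V_new/V_old).
Step 2:
                   C          B
  init    3.0047e-05      1.758
  Δ                0          0
  eq      3.0047e-05      1.758
  solve Keq expr → x = 0; check Q = 5.8510e+04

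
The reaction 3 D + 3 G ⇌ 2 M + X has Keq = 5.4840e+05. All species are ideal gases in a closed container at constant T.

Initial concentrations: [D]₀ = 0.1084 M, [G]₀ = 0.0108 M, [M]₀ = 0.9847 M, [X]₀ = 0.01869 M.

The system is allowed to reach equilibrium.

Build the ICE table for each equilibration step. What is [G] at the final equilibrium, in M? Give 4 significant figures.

[G]_eq = 0.02399 M

Q₀ = 1.1294e+07 vs Keq = 5.4840e+05 ⇒ Q>K, reverse
Step 1:
                  D         G         M         X
  init       0.1084    0.0108    0.9847   0.01869
  Δ         0.01319   0.01319 -0.008794 -0.004397
  eq         0.1216   0.02399    0.9759   0.01429
  solve Keq expr → x = -0.004397; check Q = 5.4840e+05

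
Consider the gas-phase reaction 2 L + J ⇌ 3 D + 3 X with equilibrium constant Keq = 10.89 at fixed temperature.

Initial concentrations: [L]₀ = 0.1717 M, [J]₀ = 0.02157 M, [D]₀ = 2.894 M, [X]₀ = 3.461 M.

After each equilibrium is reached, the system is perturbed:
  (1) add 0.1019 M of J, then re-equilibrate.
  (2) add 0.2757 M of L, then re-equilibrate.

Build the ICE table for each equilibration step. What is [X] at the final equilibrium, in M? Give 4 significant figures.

[X]_eq = 1.891 M

Q₀ = 1.5802e+06 vs Keq = 10.89 ⇒ Q>K, reverse
Step 1:
                   L          J          D          X
  Initial     0.1717    0.02157      2.894      3.461
  Change       1.115     0.5574     -1.672     -1.672
  Equil        1.287      0.579      1.222      1.789
  solve Keq expr → x = -0.5574; check Q = 10.89
Then add 0.1019 M of J.
Step 2:
                   L          J          D          X
  Initial      1.287     0.6809      1.222      1.789
  Change     -0.0192  -0.009602     0.0288     0.0288
  Equil        1.267     0.6713      1.251      1.818
  solve Keq expr → x = 0.009602; check Q = 10.89
Then add 0.2757 M of L.
Step 3:
                   L          J          D          X
  Initial      1.543     0.6713      1.251      1.818
  Change    -0.04921   -0.02461    0.07382    0.07382
  Equil        1.494     0.6467      1.324      1.891
  solve Keq expr → x = 0.02461; check Q = 10.89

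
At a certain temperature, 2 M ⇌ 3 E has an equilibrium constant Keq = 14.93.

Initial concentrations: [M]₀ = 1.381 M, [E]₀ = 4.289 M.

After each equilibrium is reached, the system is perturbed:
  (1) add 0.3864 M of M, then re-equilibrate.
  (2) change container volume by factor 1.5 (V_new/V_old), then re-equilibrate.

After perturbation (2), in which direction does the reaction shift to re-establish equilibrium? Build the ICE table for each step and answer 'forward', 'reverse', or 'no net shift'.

Direction: forward

Q₀ = 41.37 vs Keq = 14.93 ⇒ Q>K, reverse
Step 1:
                   M          E
  I            1.381      4.289
  C           0.4249    -0.6374
  E            1.806      3.652
  solve Keq expr → x = -0.2125; check Q = 14.93
Then add 0.3864 M of M.
Step 2:
                   M          E
  I            2.192      3.652
  C          -0.1811     0.2717
  E            2.011      3.923
  solve Keq expr → x = 0.09057; check Q = 14.93
Then change container volume by factor 1.5 (V_new/V_old).
Step 3:
                   M          E
  I            1.341      2.616
  C          -0.1256     0.1884
  E            1.215      2.804
  solve Keq expr → x = 0.06281; check Q = 14.93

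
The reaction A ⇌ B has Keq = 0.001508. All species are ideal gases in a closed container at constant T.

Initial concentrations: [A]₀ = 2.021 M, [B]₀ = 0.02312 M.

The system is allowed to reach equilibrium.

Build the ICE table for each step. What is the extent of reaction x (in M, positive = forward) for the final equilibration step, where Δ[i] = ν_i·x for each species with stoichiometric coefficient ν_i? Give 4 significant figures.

Q₀ = 0.01144 vs Keq = 0.001508 ⇒ Q>K, reverse
Step 1:
                   A          B
  init         2.021    0.02312
  Δ          0.02004   -0.02004
  eq           2.041   0.003078
  solve Keq expr → x = -0.02004; check Q = 0.001508

x = -0.02004 M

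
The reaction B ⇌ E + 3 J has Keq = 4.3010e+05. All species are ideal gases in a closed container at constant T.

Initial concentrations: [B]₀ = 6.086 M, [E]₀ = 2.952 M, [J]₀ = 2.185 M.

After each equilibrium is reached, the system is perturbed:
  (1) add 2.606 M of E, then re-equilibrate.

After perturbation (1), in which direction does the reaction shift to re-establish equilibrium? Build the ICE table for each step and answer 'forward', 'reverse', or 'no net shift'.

Direction: reverse

Q₀ = 5.06 vs Keq = 4.3010e+05 ⇒ Q<K, forward
Step 1:
                   B          E          J
  init         6.086      2.952      2.185
  Δ           -5.922      5.922      17.77
  eq          0.1639      8.874      19.95
  solve Keq expr → x = 5.922; check Q = 4.3010e+05
Then add 2.606 M of E.
Step 2:
                   B          E          J
  init        0.1639      11.48      19.95
  Δ          0.04323   -0.04323    -0.1297
  eq          0.2071      11.44      19.82
  solve Keq expr → x = -0.04323; check Q = 4.3010e+05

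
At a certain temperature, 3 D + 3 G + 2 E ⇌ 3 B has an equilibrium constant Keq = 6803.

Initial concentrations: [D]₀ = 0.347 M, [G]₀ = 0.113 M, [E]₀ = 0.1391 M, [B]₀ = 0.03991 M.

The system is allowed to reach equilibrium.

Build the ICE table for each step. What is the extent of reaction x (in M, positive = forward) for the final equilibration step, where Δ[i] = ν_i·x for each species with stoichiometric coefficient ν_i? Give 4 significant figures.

x = 0.01544 M

Q₀ = 54.5 vs Keq = 6803 ⇒ Q<K, forward
Step 1:
                  D         G         E         B
  I           0.347     0.113    0.1391   0.03991
  C        -0.04633  -0.04633  -0.03089   0.04633
  E          0.3007   0.06667    0.1082   0.08624
  solve Keq expr → x = 0.01544; check Q = 6803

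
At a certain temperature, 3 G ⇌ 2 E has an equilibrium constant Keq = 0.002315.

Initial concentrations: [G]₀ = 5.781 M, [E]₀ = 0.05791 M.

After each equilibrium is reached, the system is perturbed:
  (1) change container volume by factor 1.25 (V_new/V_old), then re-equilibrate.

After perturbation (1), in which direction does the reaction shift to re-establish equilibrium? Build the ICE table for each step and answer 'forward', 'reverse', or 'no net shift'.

Direction: reverse

Q₀ = 1.7358e-05 vs Keq = 0.002315 ⇒ Q<K, forward
Step 1:
                  G         E
  Initial     5.781   0.05791
  Change    -0.7319     0.488
  Equil       5.049    0.5459
  solve Keq expr → x = 0.244; check Q = 0.002315
Then change container volume by factor 1.25 (V_new/V_old).
Step 2:
                  G         E
  Initial     4.039    0.4367
  Change    0.05676  -0.03784
  Equil       4.096    0.3989
  solve Keq expr → x = -0.01892; check Q = 0.002315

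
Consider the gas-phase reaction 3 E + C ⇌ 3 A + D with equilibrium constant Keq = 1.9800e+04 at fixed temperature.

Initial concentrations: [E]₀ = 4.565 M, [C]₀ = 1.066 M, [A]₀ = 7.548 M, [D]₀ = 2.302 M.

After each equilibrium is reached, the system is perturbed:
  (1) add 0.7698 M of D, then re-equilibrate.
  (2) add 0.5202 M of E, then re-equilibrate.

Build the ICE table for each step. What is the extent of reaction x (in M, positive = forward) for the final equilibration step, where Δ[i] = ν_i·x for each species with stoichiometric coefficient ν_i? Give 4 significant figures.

Q₀ = 9.762 vs Keq = 1.9800e+04 ⇒ Q<K, forward
Step 1:
                   E          C          A          D
  Initial      4.565      1.066      7.548      2.302
  Change      -3.033     -1.011      3.033      1.011
  Equil        1.532    0.05509      10.58      3.313
  solve Keq expr → x = 1.011; check Q = 1.9800e+04
Then add 0.7698 M of D.
Step 2:
                   E          C          A          D
  Initial      1.532    0.05509      10.58      4.083
  Change     0.02638   0.008793   -0.02638  -0.008793
  Equil        1.559    0.06388      10.55      4.074
  solve Keq expr → x = -0.008793; check Q = 1.9800e+04
Then add 0.5202 M of E.
Step 3:
                   E          C          A          D
  Initial      2.079    0.06388      10.55      4.074
  Change    -0.09537   -0.03179    0.09537    0.03179
  Equil        1.983     0.0321      10.65      4.106
  solve Keq expr → x = 0.03179; check Q = 1.9800e+04

x = 0.03179 M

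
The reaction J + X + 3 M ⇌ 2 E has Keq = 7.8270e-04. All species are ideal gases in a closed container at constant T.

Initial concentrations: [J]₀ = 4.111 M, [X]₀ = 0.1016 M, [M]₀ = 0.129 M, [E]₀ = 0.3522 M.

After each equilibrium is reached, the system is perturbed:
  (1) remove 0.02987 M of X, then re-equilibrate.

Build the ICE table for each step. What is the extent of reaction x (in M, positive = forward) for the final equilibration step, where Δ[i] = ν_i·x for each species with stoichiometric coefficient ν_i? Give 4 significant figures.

Q₀ = 138.3 vs Keq = 7.8270e-04 ⇒ Q>K, reverse
Step 1:
                   J          X          M          E
  init         4.111     0.1016      0.129     0.3522
  Δ           0.1685     0.1685     0.5055     -0.337
  eq           4.279     0.2701     0.6345     0.0152
  solve Keq expr → x = -0.1685; check Q = 7.8270e-04
Then remove 0.02987 M of X.
Step 2:
                   J          X          M          E
  init         4.279     0.2402     0.6345     0.0152
  Δ       4.0557e-04 4.0557e-04   0.001217 -8.1114e-04
  eq            4.28     0.2406     0.6357    0.01439
  solve Keq expr → x = -4.0557e-04; check Q = 7.8270e-04

x = -4.0557e-04 M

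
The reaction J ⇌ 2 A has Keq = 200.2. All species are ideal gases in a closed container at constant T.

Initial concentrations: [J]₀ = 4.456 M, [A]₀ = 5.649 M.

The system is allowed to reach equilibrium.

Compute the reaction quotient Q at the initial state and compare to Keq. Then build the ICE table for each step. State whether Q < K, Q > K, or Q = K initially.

Q₀ = 7.161 vs Keq = 200.2 ⇒ Q<K, forward
Step 1:
                   J          A
  I            4.456      5.649
  C           -3.625       7.25
  E           0.8311       12.9
  solve Keq expr → x = 3.625; check Q = 200.2

Q₀ = 7.161; Q < K (proceeds forward)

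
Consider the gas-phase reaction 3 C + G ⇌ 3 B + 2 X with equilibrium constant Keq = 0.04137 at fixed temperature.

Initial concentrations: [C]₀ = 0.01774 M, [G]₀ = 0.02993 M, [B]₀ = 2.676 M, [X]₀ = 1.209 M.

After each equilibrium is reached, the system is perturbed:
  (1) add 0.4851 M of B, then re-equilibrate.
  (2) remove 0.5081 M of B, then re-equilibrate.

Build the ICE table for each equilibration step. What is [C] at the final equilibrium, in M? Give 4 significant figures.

Q₀ = 1.6763e+08 vs Keq = 0.04137 ⇒ Q>K, reverse
Step 1:
                  C         G         B         X
  init      0.01774   0.02993     2.676     1.209
  Δ           1.493    0.4978    -1.493   -0.9956
  eq          1.511    0.5277     1.183    0.2134
  solve Keq expr → x = -0.4978; check Q = 0.04137
Then add 0.4851 M of B.
Step 2:
                  C         G         B         X
  init        1.511    0.5277     1.668    0.2134
  Δ         0.08814   0.02938  -0.08814  -0.05876
  eq          1.599    0.5571      1.58    0.1547
  solve Keq expr → x = -0.02938; check Q = 0.04137
Then remove 0.5081 M of B.
Step 3:
                  C         G         B         X
  init        1.599    0.5571     1.071    0.1547
  Δ         -0.0933   -0.0311    0.0933    0.0622
  eq          1.506     0.526     1.165    0.2169
  solve Keq expr → x = 0.0311; check Q = 0.04137

[C]_eq = 1.506 M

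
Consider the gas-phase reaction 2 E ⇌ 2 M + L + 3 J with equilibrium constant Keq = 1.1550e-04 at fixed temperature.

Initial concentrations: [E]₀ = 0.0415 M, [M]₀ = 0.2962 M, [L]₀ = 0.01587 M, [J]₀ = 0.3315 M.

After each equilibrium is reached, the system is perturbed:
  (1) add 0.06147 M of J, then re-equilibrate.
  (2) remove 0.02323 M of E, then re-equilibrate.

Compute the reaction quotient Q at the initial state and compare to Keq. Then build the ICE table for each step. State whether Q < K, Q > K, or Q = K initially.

Q₀ = 0.02945 vs Keq = 1.1550e-04 ⇒ Q>K, reverse
Step 1:
                    E           M           L           J
  Initial      0.0415      0.2962     0.01587      0.3315
  Change      0.03099    -0.03099     -0.0155    -0.04649
  Equil       0.07249      0.2652  3.7278e-04       0.285
  solve Keq expr → x = -0.0155; check Q = 1.1550e-04
Then add 0.06147 M of J.
Step 2:
                    E           M           L           J
  Initial     0.07249      0.2652  3.7278e-04      0.3465
  Change   3.2407e-04 -3.2407e-04 -1.6203e-04 -4.8610e-04
  Equil       0.07282      0.2649  2.1075e-04       0.346
  solve Keq expr → x = -1.6203e-04; check Q = 1.1550e-04
Then remove 0.02323 M of E.
Step 3:
                    E           M           L           J
  Initial     0.04959      0.2649  2.1075e-04       0.346
  Change   2.2336e-04 -2.2336e-04 -1.1168e-04 -3.3503e-04
  Equil       0.04981      0.2647  9.9070e-05      0.3457
  solve Keq expr → x = -1.1168e-04; check Q = 1.1550e-04

Q₀ = 0.02945; Q > K (proceeds reverse)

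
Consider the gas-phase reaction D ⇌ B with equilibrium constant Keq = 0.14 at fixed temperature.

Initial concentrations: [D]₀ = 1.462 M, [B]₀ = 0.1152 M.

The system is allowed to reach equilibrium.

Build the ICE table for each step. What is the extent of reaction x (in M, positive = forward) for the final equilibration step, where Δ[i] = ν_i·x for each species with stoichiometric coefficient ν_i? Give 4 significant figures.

x = 0.07849 M

Q₀ = 0.0788 vs Keq = 0.14 ⇒ Q<K, forward
Step 1:
                  D         B
  I           1.462    0.1152
  C        -0.07849   0.07849
  E           1.384    0.1937
  solve Keq expr → x = 0.07849; check Q = 0.14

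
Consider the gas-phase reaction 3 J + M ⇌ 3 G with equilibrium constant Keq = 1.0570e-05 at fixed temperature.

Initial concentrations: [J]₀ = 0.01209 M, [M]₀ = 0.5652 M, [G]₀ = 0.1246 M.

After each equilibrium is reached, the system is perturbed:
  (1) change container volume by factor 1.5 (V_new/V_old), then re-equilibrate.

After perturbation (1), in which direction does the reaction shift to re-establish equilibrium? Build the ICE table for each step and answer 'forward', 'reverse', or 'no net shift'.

Q₀ = 1937 vs Keq = 1.0570e-05 ⇒ Q>K, reverse
Step 1:
                    J           M           G
  init        0.01209      0.5652      0.1246
  Δ            0.1221      0.0407     -0.1221
  eq           0.1342      0.6059    0.002492
  solve Keq expr → x = -0.0407; check Q = 1.0570e-05
Then change container volume by factor 1.5 (V_new/V_old).
Step 2:
                    J           M           G
  init        0.08947      0.4039    0.001661
  Δ        2.0660e-04  6.8867e-05 -2.0660e-04
  eq          0.08967       0.404    0.001455
  solve Keq expr → x = -6.8867e-05; check Q = 1.0570e-05

Direction: reverse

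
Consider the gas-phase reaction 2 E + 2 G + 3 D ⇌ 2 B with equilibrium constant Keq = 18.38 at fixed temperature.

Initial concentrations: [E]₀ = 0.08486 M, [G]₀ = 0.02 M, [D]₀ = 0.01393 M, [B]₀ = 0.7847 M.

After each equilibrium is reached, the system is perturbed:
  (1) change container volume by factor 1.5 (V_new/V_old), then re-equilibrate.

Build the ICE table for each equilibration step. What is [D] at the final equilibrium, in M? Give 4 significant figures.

[D]_eq = 0.499 M

Q₀ = 7.9084e+10 vs Keq = 18.38 ⇒ Q>K, reverse
Step 1:
                  E         G         D         B
  Initial   0.08486      0.02   0.01393    0.7847
  Change     0.3918    0.3918    0.5878   -0.3918
  Equil      0.4767    0.4118    0.6017    0.3929
  solve Keq expr → x = -0.1959; check Q = 18.38
Then change container volume by factor 1.5 (V_new/V_old).
Step 2:
                  E         G         D         B
  Initial    0.3178    0.2746    0.4011    0.2619
  Change    0.06523   0.06523   0.09784  -0.06523
  Equil       0.383    0.3398     0.499    0.1967
  solve Keq expr → x = -0.03261; check Q = 18.38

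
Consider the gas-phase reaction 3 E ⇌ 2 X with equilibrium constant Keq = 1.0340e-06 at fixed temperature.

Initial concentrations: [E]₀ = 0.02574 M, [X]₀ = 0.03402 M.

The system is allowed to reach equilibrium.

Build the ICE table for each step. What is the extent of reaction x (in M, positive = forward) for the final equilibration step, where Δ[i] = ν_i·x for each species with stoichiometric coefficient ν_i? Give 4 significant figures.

Q₀ = 67.86 vs Keq = 1.0340e-06 ⇒ Q>K, reverse
Step 1:
                    E           X
  I           0.02574     0.03402
  C             0.051      -0.034
  E           0.07674  2.1616e-05
  solve Keq expr → x = -0.017; check Q = 1.0340e-06

x = -0.017 M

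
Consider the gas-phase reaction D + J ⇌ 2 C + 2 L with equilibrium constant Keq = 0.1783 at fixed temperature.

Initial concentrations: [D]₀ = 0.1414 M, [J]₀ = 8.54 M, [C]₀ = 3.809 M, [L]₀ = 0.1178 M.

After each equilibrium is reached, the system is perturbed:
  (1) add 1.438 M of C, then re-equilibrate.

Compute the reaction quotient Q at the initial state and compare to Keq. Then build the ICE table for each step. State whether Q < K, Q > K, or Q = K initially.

Q₀ = 0.1667 vs Keq = 0.1783 ⇒ Q<K, forward
Step 1:
                  D         J         C         L
  Initial    0.1414      8.54     3.809    0.1178
  Change  -0.001606 -0.001606  0.003213  0.003213
  Equil      0.1398     8.538     3.812     0.121
  solve Keq expr → x = 0.001606; check Q = 0.1783
Then add 1.438 M of C.
Step 2:
                  D         J         C         L
  Initial    0.1398     8.538      5.25     0.121
  Change    0.01412   0.01412  -0.02824  -0.02824
  Equil      0.1539     8.553     5.222   0.09277
  solve Keq expr → x = -0.01412; check Q = 0.1783

Q₀ = 0.1667; Q < K (proceeds forward)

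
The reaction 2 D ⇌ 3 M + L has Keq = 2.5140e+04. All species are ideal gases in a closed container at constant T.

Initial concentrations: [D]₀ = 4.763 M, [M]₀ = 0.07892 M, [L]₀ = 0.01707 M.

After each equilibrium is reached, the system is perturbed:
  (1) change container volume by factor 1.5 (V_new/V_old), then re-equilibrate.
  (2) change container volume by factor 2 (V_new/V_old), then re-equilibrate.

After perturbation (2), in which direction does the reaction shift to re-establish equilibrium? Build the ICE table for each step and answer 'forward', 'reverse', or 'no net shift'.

Direction: forward

Q₀ = 3.6986e-07 vs Keq = 2.5140e+04 ⇒ Q<K, forward
Step 1:
                  D         M         L
  I           4.763   0.07892   0.01707
  C          -4.587      6.88     2.293
  E           0.176     6.959     2.311
  solve Keq expr → x = 2.293; check Q = 2.5140e+04
Then change container volume by factor 1.5 (V_new/V_old).
Step 2:
                  D         M         L
  I          0.1173      4.64      1.54
  C        -0.03722   0.05583   0.01861
  E         0.08012     4.695     1.559
  solve Keq expr → x = 0.01861; check Q = 2.5140e+04
Then change container volume by factor 2 (V_new/V_old).
Step 3:
                  D         M         L
  I         0.04006     2.348    0.7795
  C        -0.01953   0.02929  0.009764
  E         0.02053     2.377    0.7893
  solve Keq expr → x = 0.009764; check Q = 2.5140e+04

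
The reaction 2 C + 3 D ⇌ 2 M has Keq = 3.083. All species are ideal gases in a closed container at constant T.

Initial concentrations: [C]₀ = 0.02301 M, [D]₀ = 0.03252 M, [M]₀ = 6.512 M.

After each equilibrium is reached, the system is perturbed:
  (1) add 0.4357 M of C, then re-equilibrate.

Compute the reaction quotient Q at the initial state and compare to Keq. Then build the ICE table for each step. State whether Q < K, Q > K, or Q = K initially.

Q₀ = 2.3289e+09 vs Keq = 3.083 ⇒ Q>K, reverse
Step 1:
                  C         D         M
  Initial   0.02301   0.03252     6.512
  Change      1.199     1.798    -1.199
  Equil       1.222     1.831     5.313
  solve Keq expr → x = -0.5994; check Q = 3.083
Then add 0.4357 M of C.
Step 2:
                  C         D         M
  Initial     1.657     1.831     5.313
  Change    -0.1436   -0.2154    0.1436
  Equil       1.514     1.615     5.457
  solve Keq expr → x = 0.07178; check Q = 3.083

Q₀ = 2.3289e+09; Q > K (proceeds reverse)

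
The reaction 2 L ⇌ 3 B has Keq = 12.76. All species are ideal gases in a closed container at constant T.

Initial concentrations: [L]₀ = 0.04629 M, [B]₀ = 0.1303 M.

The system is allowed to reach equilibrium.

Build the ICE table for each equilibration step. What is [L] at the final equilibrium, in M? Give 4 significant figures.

Q₀ = 1.032 vs Keq = 12.76 ⇒ Q<K, forward
Step 1:
                    L           B
  I           0.04629      0.1303
  C          -0.02663     0.03994
  E           0.01966      0.1702
  solve Keq expr → x = 0.01331; check Q = 12.76

[L]_eq = 0.01966 M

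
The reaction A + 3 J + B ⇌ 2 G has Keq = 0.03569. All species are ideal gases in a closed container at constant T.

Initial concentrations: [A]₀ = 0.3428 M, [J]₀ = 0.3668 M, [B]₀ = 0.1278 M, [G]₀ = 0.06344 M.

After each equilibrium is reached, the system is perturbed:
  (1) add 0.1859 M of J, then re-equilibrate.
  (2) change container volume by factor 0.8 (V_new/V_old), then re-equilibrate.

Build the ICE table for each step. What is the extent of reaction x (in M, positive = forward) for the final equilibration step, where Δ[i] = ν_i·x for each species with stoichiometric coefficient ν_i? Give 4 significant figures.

Q₀ = 1.862 vs Keq = 0.03569 ⇒ Q>K, reverse
Step 1:
                  A         J         B         G
  init       0.3428    0.3668    0.1278   0.06344
  Δ         0.02513   0.07539   0.02513  -0.05026
  eq         0.3679    0.4422    0.1529   0.01318
  solve Keq expr → x = -0.02513; check Q = 0.03569
Then add 0.1859 M of J.
Step 2:
                  A         J         B         G
  init       0.3679    0.6281    0.1529   0.01318
  Δ       -0.004041  -0.01212 -0.004041  0.008081
  eq         0.3639     0.616    0.1489   0.02126
  solve Keq expr → x = 0.004041; check Q = 0.03569
Then change container volume by factor 0.8 (V_new/V_old).
Step 3:
                  A         J         B         G
  init       0.4549      0.77    0.1861   0.02657
  Δ       -0.004489  -0.01347 -0.004489  0.008978
  eq         0.4504    0.7565    0.1816   0.03555
  solve Keq expr → x = 0.004489; check Q = 0.03569

x = 0.004489 M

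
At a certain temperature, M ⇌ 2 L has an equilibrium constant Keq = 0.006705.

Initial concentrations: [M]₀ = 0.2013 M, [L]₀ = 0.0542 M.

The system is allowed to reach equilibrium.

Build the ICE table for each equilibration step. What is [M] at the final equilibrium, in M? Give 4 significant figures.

[M]_eq = 0.2097 M

Q₀ = 0.01459 vs Keq = 0.006705 ⇒ Q>K, reverse
Step 1:
                  M         L
  init       0.2013    0.0542
  Δ        0.008353  -0.01671
  eq         0.2097   0.03749
  solve Keq expr → x = -0.008353; check Q = 0.006705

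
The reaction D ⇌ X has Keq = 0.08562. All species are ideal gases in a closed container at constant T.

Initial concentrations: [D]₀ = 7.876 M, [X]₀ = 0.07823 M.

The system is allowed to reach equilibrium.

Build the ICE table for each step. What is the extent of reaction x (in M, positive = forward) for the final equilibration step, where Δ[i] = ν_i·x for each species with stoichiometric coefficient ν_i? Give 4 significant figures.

x = 0.5491 M

Q₀ = 0.009933 vs Keq = 0.08562 ⇒ Q<K, forward
Step 1:
                  D         X
  Initial     7.876   0.07823
  Change    -0.5491    0.5491
  Equil       7.327    0.6273
  solve Keq expr → x = 0.5491; check Q = 0.08562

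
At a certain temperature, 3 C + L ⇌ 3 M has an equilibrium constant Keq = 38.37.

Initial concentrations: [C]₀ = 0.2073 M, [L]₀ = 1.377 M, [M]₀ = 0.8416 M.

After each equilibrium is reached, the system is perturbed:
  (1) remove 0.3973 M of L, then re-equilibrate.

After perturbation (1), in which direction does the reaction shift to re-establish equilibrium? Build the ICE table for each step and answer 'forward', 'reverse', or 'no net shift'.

Q₀ = 48.59 vs Keq = 38.37 ⇒ Q>K, reverse
Step 1:
                   C          L          M
  I           0.2073      1.377     0.8416
  C          0.01322   0.004408   -0.01322
  E           0.2205      1.381     0.8284
  solve Keq expr → x = -0.004408; check Q = 38.37
Then remove 0.3973 M of L.
Step 2:
                   C          L          M
  I           0.2205     0.9841     0.8284
  C          0.01992   0.006639   -0.01992
  E           0.2404     0.9907     0.8085
  solve Keq expr → x = -0.006639; check Q = 38.37

Direction: reverse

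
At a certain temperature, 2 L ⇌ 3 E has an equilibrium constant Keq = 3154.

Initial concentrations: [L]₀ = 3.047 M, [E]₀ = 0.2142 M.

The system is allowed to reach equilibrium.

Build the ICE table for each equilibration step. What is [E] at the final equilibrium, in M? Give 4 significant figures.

Q₀ = 0.001059 vs Keq = 3154 ⇒ Q<K, forward
Step 1:
                  L         E
  I           3.047    0.2142
  C          -2.875     4.313
  E          0.1715     4.527
  solve Keq expr → x = 1.438; check Q = 3154

[E]_eq = 4.527 M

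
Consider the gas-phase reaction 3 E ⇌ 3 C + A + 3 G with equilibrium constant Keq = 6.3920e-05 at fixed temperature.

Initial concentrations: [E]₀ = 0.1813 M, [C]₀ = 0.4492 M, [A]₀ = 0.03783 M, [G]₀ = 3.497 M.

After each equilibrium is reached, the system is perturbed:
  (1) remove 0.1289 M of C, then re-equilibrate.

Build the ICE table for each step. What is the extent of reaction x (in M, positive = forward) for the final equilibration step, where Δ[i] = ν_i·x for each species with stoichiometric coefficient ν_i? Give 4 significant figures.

Q₀ = 24.61 vs Keq = 6.3920e-05 ⇒ Q>K, reverse
Step 1:
                    E           C           A           G
  Initial      0.1813      0.4492     0.03783       3.497
  Change       0.1135     -0.1135    -0.03783     -0.1135
  Equil        0.2948      0.3357  1.1173e-06       3.384
  solve Keq expr → x = -0.03783; check Q = 6.3920e-05
Then remove 0.1289 M of C.
Step 2:
                    E           C           A           G
  Initial      0.2948      0.2068  1.1173e-06       3.384
  Change  -1.0981e-05  1.0981e-05  3.6602e-06  1.0981e-05
  Equil        0.2948      0.2068  4.7775e-06       3.384
  solve Keq expr → x = 3.6602e-06; check Q = 6.3920e-05

x = 3.6602e-06 M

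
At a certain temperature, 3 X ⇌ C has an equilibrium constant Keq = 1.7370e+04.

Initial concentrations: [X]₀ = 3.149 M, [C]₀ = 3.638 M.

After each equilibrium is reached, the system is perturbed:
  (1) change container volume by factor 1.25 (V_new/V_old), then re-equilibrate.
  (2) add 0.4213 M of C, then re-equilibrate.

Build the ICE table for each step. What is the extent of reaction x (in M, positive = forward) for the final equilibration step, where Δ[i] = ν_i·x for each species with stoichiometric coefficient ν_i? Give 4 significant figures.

x = -7.2366e-04 M

Q₀ = 0.1165 vs Keq = 1.7370e+04 ⇒ Q<K, forward
Step 1:
                   X          C
  init         3.149      3.638
  Δ           -3.084      1.028
  eq         0.06452      4.666
  solve Keq expr → x = 1.028; check Q = 1.7370e+04
Then change container volume by factor 1.25 (V_new/V_old).
Step 2:
                   X          C
  init       0.05162      3.733
  Δ         0.008265  -0.002755
  eq         0.05988       3.73
  solve Keq expr → x = -0.002755; check Q = 1.7370e+04
Then add 0.4213 M of C.
Step 3:
                   X          C
  init       0.05988      4.151
  Δ         0.002171 -7.2366e-04
  eq         0.06205      4.151
  solve Keq expr → x = -7.2366e-04; check Q = 1.7370e+04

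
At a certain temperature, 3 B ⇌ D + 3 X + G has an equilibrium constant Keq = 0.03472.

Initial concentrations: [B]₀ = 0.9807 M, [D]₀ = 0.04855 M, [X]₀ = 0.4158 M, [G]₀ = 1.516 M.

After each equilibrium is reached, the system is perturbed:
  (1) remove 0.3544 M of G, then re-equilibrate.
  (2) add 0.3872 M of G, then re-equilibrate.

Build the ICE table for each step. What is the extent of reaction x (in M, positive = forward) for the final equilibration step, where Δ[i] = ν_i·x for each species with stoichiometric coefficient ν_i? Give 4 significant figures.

Q₀ = 0.00561 vs Keq = 0.03472 ⇒ Q<K, forward
Step 1:
                   B          D          X          G
  Initial     0.9807    0.04855     0.4158      1.516
  Change     -0.1233    0.04112     0.1233    0.04112
  Equil       0.8574    0.08967     0.5391      1.557
  solve Keq expr → x = 0.04112; check Q = 0.03472
Then remove 0.3544 M of G.
Step 2:
                   B          D          X          G
  Initial     0.8574    0.08967     0.5391      1.203
  Change    -0.02007   0.006691    0.02007   0.006691
  Equil       0.8373    0.09636     0.5592      1.209
  solve Keq expr → x = 0.006691; check Q = 0.03472
Then add 0.3872 M of G.
Step 3:
                   B          D          X          G
  Initial     0.8373    0.09636     0.5592      1.597
  Change     0.02168  -0.007225   -0.02168  -0.007225
  Equil        0.859    0.08913     0.5375      1.589
  solve Keq expr → x = -0.007225; check Q = 0.03472

x = -0.007225 M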